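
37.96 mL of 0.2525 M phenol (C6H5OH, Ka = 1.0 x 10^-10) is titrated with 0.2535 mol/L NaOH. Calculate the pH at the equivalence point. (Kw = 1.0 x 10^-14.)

11.55

n(C6H5OH) = 0.2525 x 0.03796 = 0.009585 mol; V(NaOH) at equivalence = 0.009585/0.2535 = 0.03781 L.
At equivalence all the acid is converted to C6H5O-; total volume = 0.03796 + 0.03781 = 0.07577 L, so [C6H5O-] = 0.009585/0.07577 = 0.1265 M.
Kb = Kw/Ka = 1.0e-14 / 1.0 x 10^-10 = 0.000100.
[OH^-] = sqrt(Kb x [C6H5O-]) = sqrt(0.000100 x 0.1265) = 0.00356 M.
pOH = 2.45, so pH = 14.00 - 2.45 = 11.55.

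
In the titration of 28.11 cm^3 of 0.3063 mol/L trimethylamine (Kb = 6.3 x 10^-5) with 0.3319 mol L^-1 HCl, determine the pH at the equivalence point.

5.30

n((CH3)3N) = 0.3063 x 0.02811 = 0.008610 mol; V(HCl) at equivalence = 0.008610/0.3319 = 0.02594 L.
At equivalence the base is fully converted to (CH3)3NH+; total volume = 0.05405 L, so [(CH3)3NH+] = 0.008610/0.05405 = 0.1593 M.
Ka((CH3)3NH+) = Kw/Kb = 1.0e-14 / 6.3 x 10^-5 = 1.59e-10.
[H^+] = sqrt(Ka x [(CH3)3NH+]) = sqrt(1.59e-10 x 0.1593) = 5.03e-6 M.
pH = -log(5.03e-6) = 5.30.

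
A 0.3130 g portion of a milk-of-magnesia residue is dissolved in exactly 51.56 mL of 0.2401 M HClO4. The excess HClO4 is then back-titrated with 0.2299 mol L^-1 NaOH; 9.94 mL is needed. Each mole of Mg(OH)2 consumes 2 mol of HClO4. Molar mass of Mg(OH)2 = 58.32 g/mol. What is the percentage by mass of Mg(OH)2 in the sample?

Total n(HClO4) added = 0.2401 x 0.05156 = 0.01238 mol.
n(NaOH) used = 0.2299 x 0.009940 = 0.002285 mol, which equals the excess n(HClO4).
So n(HClO4) consumed by the sample = 0.01238 - 0.002285 = 0.01009 mol.
n(Mg(OH)2) = 0.01009 / 2 = 0.005047 mol.
mass Mg(OH)2 = 0.005047 x 58.32 = 0.2944 g, so %Mg(OH)2 = 0.2944/0.3130 x 100 = 94.0%.

94.0%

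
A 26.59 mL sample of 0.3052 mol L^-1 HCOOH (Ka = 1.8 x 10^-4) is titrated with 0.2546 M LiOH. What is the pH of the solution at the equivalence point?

n(HCOOH) = 0.3052 x 0.02659 = 0.008115 mol; V(LiOH) at equivalence = 0.008115/0.2546 = 0.03187 L.
At equivalence all the acid is converted to HCOO-; total volume = 0.02659 + 0.03187 = 0.05846 L, so [HCOO-] = 0.008115/0.05846 = 0.1388 M.
Kb = Kw/Ka = 1.0e-14 / 1.8 x 10^-4 = 5.56e-11.
[OH^-] = sqrt(Kb x [HCOO-]) = sqrt(5.56e-11 x 0.1388) = 2.78e-6 M.
pOH = 5.56, so pH = 14.00 - 5.56 = 8.44.

8.44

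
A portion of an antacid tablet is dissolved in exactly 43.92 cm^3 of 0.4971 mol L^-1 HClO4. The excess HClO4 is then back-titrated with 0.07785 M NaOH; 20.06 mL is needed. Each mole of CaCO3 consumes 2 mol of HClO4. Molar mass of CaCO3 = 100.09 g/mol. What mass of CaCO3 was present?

Total n(HClO4) added = 0.4971 x 0.04392 = 0.02183 mol.
n(NaOH) used = 0.07785 x 0.02006 = 0.001562 mol, which equals the excess n(HClO4).
So n(HClO4) consumed by the sample = 0.02183 - 0.001562 = 0.02027 mol.
n(CaCO3) = 0.02027 / 2 = 0.01014 mol.
mass = 0.01014 mol x 100.09 g/mol = 1.01 g.

1.01 g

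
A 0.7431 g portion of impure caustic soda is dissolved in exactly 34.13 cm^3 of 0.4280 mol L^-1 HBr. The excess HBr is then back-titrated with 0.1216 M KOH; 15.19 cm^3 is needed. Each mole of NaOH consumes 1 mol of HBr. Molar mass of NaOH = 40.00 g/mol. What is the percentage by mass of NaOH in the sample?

Total n(HBr) added = 0.4280 x 0.03413 = 0.01461 mol.
n(KOH) used = 0.1216 x 0.01519 = 0.001847 mol, which equals the excess n(HBr).
So n(HBr) consumed by the sample = 0.01461 - 0.001847 = 0.01276 mol.
n(NaOH) = 0.01276 / 1 = 0.01276 mol.
mass NaOH = 0.01276 x 40.00 = 0.5104 g, so %NaOH = 0.5104/0.7431 x 100 = 68.7%.

68.7%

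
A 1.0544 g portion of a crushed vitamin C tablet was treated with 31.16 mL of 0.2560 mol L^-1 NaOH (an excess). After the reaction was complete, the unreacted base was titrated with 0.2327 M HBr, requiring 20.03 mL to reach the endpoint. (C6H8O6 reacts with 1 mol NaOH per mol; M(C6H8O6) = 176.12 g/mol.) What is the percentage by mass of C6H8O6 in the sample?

Total n(NaOH) added = 0.2560 x 0.03116 = 0.007977 mol.
n(HBr) used = 0.2327 x 0.02003 = 0.004661 mol, which equals the excess n(NaOH).
So n(NaOH) consumed by the sample = 0.007977 - 0.004661 = 0.003316 mol.
n(C6H8O6) = 0.003316 / 1 = 0.003316 mol.
mass C6H8O6 = 0.003316 x 176.12 = 0.5840 g, so %C6H8O6 = 0.5840/1.0544 x 100 = 55.4%.

55.4%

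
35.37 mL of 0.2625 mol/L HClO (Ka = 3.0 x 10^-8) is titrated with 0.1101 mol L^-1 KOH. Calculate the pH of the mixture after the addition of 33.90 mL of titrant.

7.35

Initial n(HClO) = 0.2625 x 0.03537 = 0.009285 mol.
n(KOH) added = 0.1101 x 0.03390 = 0.003732 mol, converting that many moles of HClO to ClO-.
Remaining n(HClO) = 0.005552 mol; n(ClO-) = 0.003732 mol.
By Henderson-Hasselbalch, pH = pKa + log([A^-]/[HA]) = 7.52 + log(0.003732/0.005552) = 7.52 + (-0.17) = 7.35.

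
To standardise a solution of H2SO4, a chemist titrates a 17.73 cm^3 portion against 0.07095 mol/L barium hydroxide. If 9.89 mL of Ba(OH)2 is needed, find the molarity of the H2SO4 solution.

0.0396 M

n(Ba(OH)2) delivered = 0.07095 x 0.009890 = 0.0007017 mol.
For a 1:1 reaction, n(H2SO4) = 0.0007017 mol.
[H2SO4] = 0.0007017 mol / 0.01773 L = 0.0396 M.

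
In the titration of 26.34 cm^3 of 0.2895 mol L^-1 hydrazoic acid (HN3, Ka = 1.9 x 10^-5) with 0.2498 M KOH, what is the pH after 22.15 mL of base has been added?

Initial n(HN3) = 0.2895 x 0.02634 = 0.007625 mol.
n(KOH) added = 0.2498 x 0.02215 = 0.005533 mol, converting that many moles of HN3 to N3-.
Remaining n(HN3) = 0.002092 mol; n(N3-) = 0.005533 mol.
By Henderson-Hasselbalch, pH = pKa + log([A^-]/[HA]) = 4.72 + log(0.005533/0.002092) = 4.72 + (+0.42) = 5.14.

5.14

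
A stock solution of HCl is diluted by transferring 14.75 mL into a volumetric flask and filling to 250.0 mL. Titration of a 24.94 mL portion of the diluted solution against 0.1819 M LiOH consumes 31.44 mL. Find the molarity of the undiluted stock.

n(LiOH) = 0.1819 x 0.03144 = 0.005719 mol.
n(HCl) in the aliquot = 0.005719 mol.
[diluted HCl] = 0.005719 / 0.02494 = 0.2293 M.
Dilution factor = 250.0/14.75 = 16.95, so [stock] = 0.2293 x 16.95 = 3.89 M.

3.89 M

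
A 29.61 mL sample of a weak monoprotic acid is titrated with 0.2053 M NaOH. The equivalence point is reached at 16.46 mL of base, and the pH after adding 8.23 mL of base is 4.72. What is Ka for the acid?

1.9 x 10^-5

8.23 mL is half of the equivalence volume, so this is the half-equivalence point where [HA] = [A^-].
At half-equivalence pH = pKa, so pKa = 4.72.
Ka = 10^(-4.72) = 1.9 x 10^-5.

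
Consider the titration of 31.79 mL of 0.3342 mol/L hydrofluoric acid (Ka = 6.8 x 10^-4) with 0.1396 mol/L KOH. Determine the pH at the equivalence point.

8.08

n(HF) = 0.3342 x 0.03179 = 0.01062 mol; V(KOH) at equivalence = 0.01062/0.1396 = 0.07610 L.
At equivalence all the acid is converted to F-; total volume = 0.03179 + 0.07610 = 0.1079 L, so [F-] = 0.01062/0.1079 = 0.09847 M.
Kb = Kw/Ka = 1.0e-14 / 6.8 x 10^-4 = 1.47e-11.
[OH^-] = sqrt(Kb x [F-]) = sqrt(1.47e-11 x 0.09847) = 1.20e-6 M.
pOH = 5.92, so pH = 14.00 - 5.92 = 8.08.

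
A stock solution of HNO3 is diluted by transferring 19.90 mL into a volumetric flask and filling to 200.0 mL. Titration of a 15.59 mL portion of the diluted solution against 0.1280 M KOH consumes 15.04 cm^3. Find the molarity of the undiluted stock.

1.24 M

n(KOH) = 0.1280 x 0.01504 = 0.001925 mol.
n(HNO3) in the aliquot = 0.001925 mol.
[diluted HNO3] = 0.001925 / 0.01559 = 0.1235 M.
Dilution factor = 200.0/19.90 = 10.05, so [stock] = 0.1235 x 10.05 = 1.24 M.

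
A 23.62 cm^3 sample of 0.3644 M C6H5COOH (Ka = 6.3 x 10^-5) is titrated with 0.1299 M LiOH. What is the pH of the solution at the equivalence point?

n(C6H5COOH) = 0.3644 x 0.02362 = 0.008607 mol; V(LiOH) at equivalence = 0.008607/0.1299 = 0.06626 L.
At equivalence all the acid is converted to C6H5COO-; total volume = 0.02362 + 0.06626 = 0.08988 L, so [C6H5COO-] = 0.008607/0.08988 = 0.09576 M.
Kb = Kw/Ka = 1.0e-14 / 6.3 x 10^-5 = 1.59e-10.
[OH^-] = sqrt(Kb x [C6H5COO-]) = sqrt(1.59e-10 x 0.09576) = 3.90e-6 M.
pOH = 5.41, so pH = 14.00 - 5.41 = 8.59.

8.59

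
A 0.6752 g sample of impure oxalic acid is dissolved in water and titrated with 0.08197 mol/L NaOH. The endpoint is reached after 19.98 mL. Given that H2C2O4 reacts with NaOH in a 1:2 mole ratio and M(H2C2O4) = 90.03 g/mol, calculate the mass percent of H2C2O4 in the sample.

10.9%

n(NaOH) = 0.08197 x 0.01998 = 0.001638 mol.
n(H2C2O4) = 0.001638 / 2 = 0.0008189 mol.
mass of H2C2O4 = 0.0008189 x 90.03 = 0.07372 g.
% purity = 0.07372 / 0.6752 x 100 = 10.9%.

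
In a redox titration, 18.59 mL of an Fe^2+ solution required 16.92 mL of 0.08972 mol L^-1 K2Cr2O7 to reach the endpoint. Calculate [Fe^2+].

n(K2Cr2O7) = 0.08972 x 0.01692 = 0.001518 mol.
From the balanced equation, 1 mol K2Cr2O7 reacts with 6 mol Fe^2+, so n(Fe^2+) = 0.001518 x 6/1 = 0.009108 mol.
[Fe^2+] = 0.009108 / 0.01859 L = 0.490 M.

0.490 M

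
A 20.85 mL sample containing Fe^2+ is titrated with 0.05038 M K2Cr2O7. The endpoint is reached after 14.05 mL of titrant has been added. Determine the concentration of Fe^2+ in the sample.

0.204 M

n(K2Cr2O7) = 0.05038 x 0.01405 = 0.0007078 mol.
From the balanced equation, 1 mol K2Cr2O7 reacts with 6 mol Fe^2+, so n(Fe^2+) = 0.0007078 x 6/1 = 0.004247 mol.
[Fe^2+] = 0.004247 / 0.02085 L = 0.204 M.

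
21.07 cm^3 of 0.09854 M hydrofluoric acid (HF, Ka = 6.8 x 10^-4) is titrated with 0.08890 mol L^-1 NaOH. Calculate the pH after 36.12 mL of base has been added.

n(acid) = 0.09854 x 0.02107 = 0.002076 mol; n(NaOH) added = 0.08890 x 0.03612 = 0.003211 mol.
Base is in excess by 0.003211 - 0.002076 = 0.001135 mol in a total volume of 0.05719 L.
[OH^-] = 0.001135/0.05719 = 0.01984 M, so pOH = 1.70 and pH = 14.00 - 1.70 = 12.30.

12.30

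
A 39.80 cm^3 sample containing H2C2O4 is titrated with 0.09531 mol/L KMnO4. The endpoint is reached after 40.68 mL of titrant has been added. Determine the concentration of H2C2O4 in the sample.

n(KMnO4) = 0.09531 x 0.04068 = 0.003877 mol.
From the balanced equation, 2 mol KMnO4 reacts with 5 mol H2C2O4, so n(H2C2O4) = 0.003877 x 5/2 = 0.009693 mol.
[H2C2O4] = 0.009693 / 0.03980 L = 0.244 M.

0.244 M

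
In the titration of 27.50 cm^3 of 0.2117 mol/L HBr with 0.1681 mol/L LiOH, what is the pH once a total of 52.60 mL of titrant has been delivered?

n(acid) = 0.2117 x 0.02750 = 0.005822 mol; n(LiOH) added = 0.1681 x 0.05260 = 0.008842 mol.
Base is in excess by 0.008842 - 0.005822 = 0.003020 mol in a total volume of 0.08010 L.
[OH^-] = 0.003020/0.08010 = 0.03771 M, so pOH = 1.42 and pH = 14.00 - 1.42 = 12.58.

12.58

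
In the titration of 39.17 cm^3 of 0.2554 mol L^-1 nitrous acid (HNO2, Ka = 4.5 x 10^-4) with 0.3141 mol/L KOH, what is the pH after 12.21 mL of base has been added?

3.14

Initial n(HNO2) = 0.2554 x 0.03917 = 0.01000 mol.
n(KOH) added = 0.3141 x 0.01221 = 0.003835 mol, converting that many moles of HNO2 to NO2-.
Remaining n(HNO2) = 0.006169 mol; n(NO2-) = 0.003835 mol.
By Henderson-Hasselbalch, pH = pKa + log([A^-]/[HA]) = 3.35 + log(0.003835/0.006169) = 3.35 + (-0.21) = 3.14.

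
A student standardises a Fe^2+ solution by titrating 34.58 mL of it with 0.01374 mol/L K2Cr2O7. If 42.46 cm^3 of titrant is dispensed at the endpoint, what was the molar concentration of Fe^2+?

n(K2Cr2O7) = 0.01374 x 0.04246 = 0.0005834 mol.
From the balanced equation, 1 mol K2Cr2O7 reacts with 6 mol Fe^2+, so n(Fe^2+) = 0.0005834 x 6/1 = 0.003500 mol.
[Fe^2+] = 0.003500 / 0.03458 L = 0.101 M.

0.101 M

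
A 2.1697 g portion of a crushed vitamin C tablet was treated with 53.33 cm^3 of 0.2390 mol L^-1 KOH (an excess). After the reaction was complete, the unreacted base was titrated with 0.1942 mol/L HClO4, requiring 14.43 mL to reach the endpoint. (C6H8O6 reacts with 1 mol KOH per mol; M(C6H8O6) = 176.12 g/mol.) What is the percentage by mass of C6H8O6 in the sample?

80.7%

Total n(KOH) added = 0.2390 x 0.05333 = 0.01275 mol.
n(HClO4) used = 0.1942 x 0.01443 = 0.002802 mol, which equals the excess n(KOH).
So n(KOH) consumed by the sample = 0.01275 - 0.002802 = 0.009944 mol.
n(C6H8O6) = 0.009944 / 1 = 0.009944 mol.
mass C6H8O6 = 0.009944 x 176.12 = 1.751 g, so %C6H8O6 = 1.751/2.1697 x 100 = 80.7%.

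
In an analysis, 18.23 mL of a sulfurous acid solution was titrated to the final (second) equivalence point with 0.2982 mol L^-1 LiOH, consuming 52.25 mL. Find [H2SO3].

n(LiOH) = 0.2982 x 0.05225 = 0.01558 mol.
At the final (second) equivalence point, 2 mol OH^- react per mol H2SO3, so n(H2SO3) = 0.01558 / 2 = 0.007790 mol.
[H2SO3] = 0.007790 / 0.01823 L = 0.427 M.

0.427 M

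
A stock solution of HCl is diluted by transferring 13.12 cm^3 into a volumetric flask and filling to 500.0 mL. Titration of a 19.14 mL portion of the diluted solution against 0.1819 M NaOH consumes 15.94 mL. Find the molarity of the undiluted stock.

n(NaOH) = 0.1819 x 0.01594 = 0.002899 mol.
n(HCl) in the aliquot = 0.002899 mol.
[diluted HCl] = 0.002899 / 0.01914 = 0.1515 M.
Dilution factor = 500.0/13.12 = 38.11, so [stock] = 0.1515 x 38.11 = 5.77 M.

5.77 M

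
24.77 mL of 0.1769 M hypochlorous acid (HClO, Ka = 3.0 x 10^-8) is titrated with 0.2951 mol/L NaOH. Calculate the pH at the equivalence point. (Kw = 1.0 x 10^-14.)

10.28

n(HClO) = 0.1769 x 0.02477 = 0.004382 mol; V(NaOH) at equivalence = 0.004382/0.2951 = 0.01485 L.
At equivalence all the acid is converted to ClO-; total volume = 0.02477 + 0.01485 = 0.03962 L, so [ClO-] = 0.004382/0.03962 = 0.1106 M.
Kb = Kw/Ka = 1.0e-14 / 3.0 x 10^-8 = 3.33e-7.
[OH^-] = sqrt(Kb x [ClO-]) = sqrt(3.33e-7 x 0.1106) = 0.000192 M.
pOH = 3.72, so pH = 14.00 - 3.72 = 10.28.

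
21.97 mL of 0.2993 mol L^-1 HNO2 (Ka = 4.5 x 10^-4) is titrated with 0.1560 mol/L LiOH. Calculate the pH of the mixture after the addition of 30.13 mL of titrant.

Initial n(HNO2) = 0.2993 x 0.02197 = 0.006576 mol.
n(LiOH) added = 0.1560 x 0.03013 = 0.004700 mol, converting that many moles of HNO2 to NO2-.
Remaining n(HNO2) = 0.001875 mol; n(NO2-) = 0.004700 mol.
By Henderson-Hasselbalch, pH = pKa + log([A^-]/[HA]) = 3.35 + log(0.004700/0.001875) = 3.35 + (+0.40) = 3.75.

3.75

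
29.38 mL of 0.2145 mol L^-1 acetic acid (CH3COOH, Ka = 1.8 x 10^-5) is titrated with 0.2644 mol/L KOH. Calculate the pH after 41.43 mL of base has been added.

12.82

n(acid) = 0.2145 x 0.02938 = 0.006302 mol; n(KOH) added = 0.2644 x 0.04143 = 0.01095 mol.
Base is in excess by 0.01095 - 0.006302 = 0.004652 mol in a total volume of 0.07081 L.
[OH^-] = 0.004652/0.07081 = 0.06570 M, so pOH = 1.18 and pH = 14.00 - 1.18 = 12.82.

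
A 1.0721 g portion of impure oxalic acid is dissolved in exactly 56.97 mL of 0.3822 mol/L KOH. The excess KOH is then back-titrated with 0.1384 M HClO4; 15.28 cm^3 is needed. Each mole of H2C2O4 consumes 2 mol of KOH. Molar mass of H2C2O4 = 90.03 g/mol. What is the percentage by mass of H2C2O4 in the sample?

Total n(KOH) added = 0.3822 x 0.05697 = 0.02177 mol.
n(HClO4) used = 0.1384 x 0.01528 = 0.002115 mol, which equals the excess n(KOH).
So n(KOH) consumed by the sample = 0.02177 - 0.002115 = 0.01966 mol.
n(H2C2O4) = 0.01966 / 2 = 0.009830 mol.
mass H2C2O4 = 0.009830 x 90.03 = 0.8850 g, so %H2C2O4 = 0.8850/1.0721 x 100 = 82.5%.

82.5%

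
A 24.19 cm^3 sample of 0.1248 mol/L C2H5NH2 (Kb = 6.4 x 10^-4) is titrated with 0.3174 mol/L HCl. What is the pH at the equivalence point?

5.93

n(C2H5NH2) = 0.1248 x 0.02419 = 0.003019 mol; V(HCl) at equivalence = 0.003019/0.3174 = 0.009511 L.
At equivalence the base is fully converted to C2H5NH3+; total volume = 0.03370 L, so [C2H5NH3+] = 0.003019/0.03370 = 0.08958 M.
Ka(C2H5NH3+) = Kw/Kb = 1.0e-14 / 6.4 x 10^-4 = 1.56e-11.
[H^+] = sqrt(Ka x [C2H5NH3+]) = sqrt(1.56e-11 x 0.08958) = 1.18e-6 M.
pH = -log(1.18e-6) = 5.93.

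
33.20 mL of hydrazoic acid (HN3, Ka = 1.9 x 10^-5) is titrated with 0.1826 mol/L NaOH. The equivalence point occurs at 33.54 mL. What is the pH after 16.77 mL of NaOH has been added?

4.72

16.77 mL is exactly half the equivalence volume (33.54/2), i.e. the half-equivalence point.
There, n(HA) = n(A^-), so pH = pKa = -log(1.9 x 10^-5) = 4.72.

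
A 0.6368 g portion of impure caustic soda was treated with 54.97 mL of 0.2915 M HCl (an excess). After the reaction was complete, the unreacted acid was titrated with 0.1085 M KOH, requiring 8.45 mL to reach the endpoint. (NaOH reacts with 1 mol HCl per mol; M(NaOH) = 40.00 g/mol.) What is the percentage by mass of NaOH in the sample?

Total n(HCl) added = 0.2915 x 0.05497 = 0.01602 mol.
n(KOH) used = 0.1085 x 0.008450 = 0.0009168 mol, which equals the excess n(HCl).
So n(HCl) consumed by the sample = 0.01602 - 0.0009168 = 0.01511 mol.
n(NaOH) = 0.01511 / 1 = 0.01511 mol.
mass NaOH = 0.01511 x 40.00 = 0.6043 g, so %NaOH = 0.6043/0.6368 x 100 = 94.9%.

94.9%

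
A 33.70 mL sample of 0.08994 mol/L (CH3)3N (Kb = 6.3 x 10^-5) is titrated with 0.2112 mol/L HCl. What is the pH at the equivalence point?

n((CH3)3N) = 0.08994 x 0.03370 = 0.003031 mol; V(HCl) at equivalence = 0.003031/0.2112 = 0.01435 L.
At equivalence the base is fully converted to (CH3)3NH+; total volume = 0.04805 L, so [(CH3)3NH+] = 0.003031/0.04805 = 0.06308 M.
Ka((CH3)3NH+) = Kw/Kb = 1.0e-14 / 6.3 x 10^-5 = 1.59e-10.
[H^+] = sqrt(Ka x [(CH3)3NH+]) = sqrt(1.59e-10 x 0.06308) = 3.16e-6 M.
pH = -log(3.16e-6) = 5.50.

5.50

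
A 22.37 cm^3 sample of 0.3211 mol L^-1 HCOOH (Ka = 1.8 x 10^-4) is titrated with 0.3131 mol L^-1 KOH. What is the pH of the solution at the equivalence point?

8.47

n(HCOOH) = 0.3211 x 0.02237 = 0.007183 mol; V(KOH) at equivalence = 0.007183/0.3131 = 0.02294 L.
At equivalence all the acid is converted to HCOO-; total volume = 0.02237 + 0.02294 = 0.04531 L, so [HCOO-] = 0.007183/0.04531 = 0.1585 M.
Kb = Kw/Ka = 1.0e-14 / 1.8 x 10^-4 = 5.56e-11.
[OH^-] = sqrt(Kb x [HCOO-]) = sqrt(5.56e-11 x 0.1585) = 2.97e-6 M.
pOH = 5.53, so pH = 14.00 - 5.53 = 8.47.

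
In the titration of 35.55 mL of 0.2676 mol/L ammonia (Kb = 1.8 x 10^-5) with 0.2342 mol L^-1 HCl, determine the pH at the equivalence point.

5.08

n(NH3) = 0.2676 x 0.03555 = 0.009513 mol; V(HCl) at equivalence = 0.009513/0.2342 = 0.04062 L.
At equivalence the base is fully converted to NH4+; total volume = 0.07617 L, so [NH4+] = 0.009513/0.07617 = 0.1249 M.
Ka(NH4+) = Kw/Kb = 1.0e-14 / 1.8 x 10^-5 = 5.56e-10.
[H^+] = sqrt(Ka x [NH4+]) = sqrt(5.56e-10 x 0.1249) = 8.33e-6 M.
pH = -log(8.33e-6) = 5.08.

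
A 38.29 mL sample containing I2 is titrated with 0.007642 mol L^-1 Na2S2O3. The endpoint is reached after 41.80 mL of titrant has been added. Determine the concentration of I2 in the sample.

n(Na2S2O3) = 0.007642 x 0.04180 = 0.0003194 mol.
From the balanced equation, 2 mol Na2S2O3 reacts with 1 mol I2, so n(I2) = 0.0003194 x 1/2 = 0.0001597 mol.
[I2] = 0.0001597 / 0.03829 L = 0.00417 M.

0.00417 M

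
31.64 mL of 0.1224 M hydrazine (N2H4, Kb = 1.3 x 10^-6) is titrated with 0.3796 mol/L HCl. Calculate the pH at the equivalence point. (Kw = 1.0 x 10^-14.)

n(N2H4) = 0.1224 x 0.03164 = 0.003873 mol; V(HCl) at equivalence = 0.003873/0.3796 = 0.01020 L.
At equivalence the base is fully converted to N2H5+; total volume = 0.04184 L, so [N2H5+] = 0.003873/0.04184 = 0.09256 M.
Ka(N2H5+) = Kw/Kb = 1.0e-14 / 1.3 x 10^-6 = 7.69e-9.
[H^+] = sqrt(Ka x [N2H5+]) = sqrt(7.69e-9 x 0.09256) = 2.67e-5 M.
pH = -log(2.67e-5) = 4.57.

4.57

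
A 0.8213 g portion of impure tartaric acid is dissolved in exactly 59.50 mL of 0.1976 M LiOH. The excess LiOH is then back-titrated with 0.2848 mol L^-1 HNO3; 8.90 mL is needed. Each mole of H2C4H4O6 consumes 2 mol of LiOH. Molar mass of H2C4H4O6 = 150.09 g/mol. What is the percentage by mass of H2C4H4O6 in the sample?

84.3%

Total n(LiOH) added = 0.1976 x 0.05950 = 0.01176 mol.
n(HNO3) used = 0.2848 x 0.008900 = 0.002535 mol, which equals the excess n(LiOH).
So n(LiOH) consumed by the sample = 0.01176 - 0.002535 = 0.009222 mol.
n(H2C4H4O6) = 0.009222 / 2 = 0.004611 mol.
mass H2C4H4O6 = 0.004611 x 150.09 = 0.6921 g, so %H2C4H4O6 = 0.6921/0.8213 x 100 = 84.3%.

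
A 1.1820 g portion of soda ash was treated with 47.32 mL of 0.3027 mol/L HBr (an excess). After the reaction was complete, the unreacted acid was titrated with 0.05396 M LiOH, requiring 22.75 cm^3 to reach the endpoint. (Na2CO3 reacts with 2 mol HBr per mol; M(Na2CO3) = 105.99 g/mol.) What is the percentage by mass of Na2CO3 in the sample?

Total n(HBr) added = 0.3027 x 0.04732 = 0.01432 mol.
n(LiOH) used = 0.05396 x 0.02275 = 0.001228 mol, which equals the excess n(HBr).
So n(HBr) consumed by the sample = 0.01432 - 0.001228 = 0.01310 mol.
n(Na2CO3) = 0.01310 / 2 = 0.006548 mol.
mass Na2CO3 = 0.006548 x 105.99 = 0.6940 g, so %Na2CO3 = 0.6940/1.1820 x 100 = 58.7%.

58.7%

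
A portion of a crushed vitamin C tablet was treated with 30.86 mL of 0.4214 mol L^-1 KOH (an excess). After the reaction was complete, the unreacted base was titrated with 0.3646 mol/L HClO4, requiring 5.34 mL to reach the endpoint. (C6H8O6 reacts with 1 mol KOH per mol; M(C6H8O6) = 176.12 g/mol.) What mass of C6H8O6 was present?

1.95 g

Total n(KOH) added = 0.4214 x 0.03086 = 0.01300 mol.
n(HClO4) used = 0.3646 x 0.005340 = 0.001947 mol, which equals the excess n(KOH).
So n(KOH) consumed by the sample = 0.01300 - 0.001947 = 0.01106 mol.
n(C6H8O6) = 0.01106 / 1 = 0.01106 mol.
mass = 0.01106 mol x 176.12 g/mol = 1.95 g.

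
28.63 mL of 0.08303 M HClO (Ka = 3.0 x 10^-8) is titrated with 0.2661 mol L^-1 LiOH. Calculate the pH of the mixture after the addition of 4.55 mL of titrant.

Initial n(HClO) = 0.08303 x 0.02863 = 0.002377 mol.
n(LiOH) added = 0.2661 x 0.004550 = 0.001211 mol, converting that many moles of HClO to ClO-.
Remaining n(HClO) = 0.001166 mol; n(ClO-) = 0.001211 mol.
By Henderson-Hasselbalch, pH = pKa + log([A^-]/[HA]) = 7.52 + log(0.001211/0.001166) = 7.52 + (+0.02) = 7.54.

7.54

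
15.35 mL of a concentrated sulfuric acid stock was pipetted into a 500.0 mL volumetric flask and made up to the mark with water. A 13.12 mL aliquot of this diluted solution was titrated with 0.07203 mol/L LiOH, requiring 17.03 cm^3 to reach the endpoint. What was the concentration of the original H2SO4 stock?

1.52 M

n(LiOH) = 0.07203 x 0.01703 = 0.001227 mol.
n(H2SO4) in the aliquot = 0.001227 x 1/2 = 0.0006133 mol.
[diluted H2SO4] = 0.0006133 / 0.01312 = 0.04675 M.
Dilution factor = 500.0/15.35 = 32.57, so [stock] = 0.04675 x 32.57 = 1.52 M.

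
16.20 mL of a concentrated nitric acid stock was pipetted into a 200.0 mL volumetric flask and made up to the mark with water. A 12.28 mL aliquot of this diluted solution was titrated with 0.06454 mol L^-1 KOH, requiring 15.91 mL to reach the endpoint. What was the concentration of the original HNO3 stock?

n(KOH) = 0.06454 x 0.01591 = 0.001027 mol.
n(HNO3) in the aliquot = 0.001027 mol.
[diluted HNO3] = 0.001027 / 0.01228 = 0.08362 M.
Dilution factor = 200.0/16.20 = 12.35, so [stock] = 0.08362 x 12.35 = 1.03 M.

1.03 M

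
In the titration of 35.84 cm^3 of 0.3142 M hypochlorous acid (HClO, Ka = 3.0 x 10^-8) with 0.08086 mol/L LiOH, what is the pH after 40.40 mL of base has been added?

Initial n(HClO) = 0.3142 x 0.03584 = 0.01126 mol.
n(LiOH) added = 0.08086 x 0.04040 = 0.003267 mol, converting that many moles of HClO to ClO-.
Remaining n(HClO) = 0.007994 mol; n(ClO-) = 0.003267 mol.
By Henderson-Hasselbalch, pH = pKa + log([A^-]/[HA]) = 7.52 + log(0.003267/0.007994) = 7.52 + (-0.39) = 7.13.

7.13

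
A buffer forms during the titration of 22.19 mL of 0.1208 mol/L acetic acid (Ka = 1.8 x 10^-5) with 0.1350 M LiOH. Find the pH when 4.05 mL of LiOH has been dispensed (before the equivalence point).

Initial n(CH3COOH) = 0.1208 x 0.02219 = 0.002681 mol.
n(LiOH) added = 0.1350 x 0.004050 = 0.0005467 mol, converting that many moles of CH3COOH to CH3COO-.
Remaining n(CH3COOH) = 0.002134 mol; n(CH3COO-) = 0.0005467 mol.
By Henderson-Hasselbalch, pH = pKa + log([A^-]/[HA]) = 4.74 + log(0.0005467/0.002134) = 4.74 + (-0.59) = 4.15.

4.15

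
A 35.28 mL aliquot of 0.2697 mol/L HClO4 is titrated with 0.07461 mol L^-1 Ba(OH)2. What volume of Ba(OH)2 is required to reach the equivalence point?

n(HClO4) = 0.2697 mol/L x 0.03528 L = 0.009515 mol.
The neutralisation is 2 HClO4 : 1 Ba(OH)2, so n(Ba(OH)2) = 0.009515 x 1/2 = 0.004758 mol.
V(Ba(OH)2) = 0.004758 / 0.07461 = 0.06377 L = 63.8 mL.

63.8 mL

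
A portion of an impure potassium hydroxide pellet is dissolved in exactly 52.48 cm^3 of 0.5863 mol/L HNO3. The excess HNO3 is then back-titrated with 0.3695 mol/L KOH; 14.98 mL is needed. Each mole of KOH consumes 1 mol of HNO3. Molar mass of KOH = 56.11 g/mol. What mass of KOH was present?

Total n(HNO3) added = 0.5863 x 0.05248 = 0.03077 mol.
n(KOH) used = 0.3695 x 0.01498 = 0.005535 mol, which equals the excess n(HNO3).
So n(HNO3) consumed by the sample = 0.03077 - 0.005535 = 0.02523 mol.
n(KOH) = 0.02523 / 1 = 0.02523 mol.
mass = 0.02523 mol x 56.11 g/mol = 1.42 g.

1.42 g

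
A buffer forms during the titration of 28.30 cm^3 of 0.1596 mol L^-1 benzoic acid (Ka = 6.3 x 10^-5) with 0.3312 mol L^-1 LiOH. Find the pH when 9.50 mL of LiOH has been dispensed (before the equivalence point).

4.56

Initial n(C6H5COOH) = 0.1596 x 0.02830 = 0.004517 mol.
n(LiOH) added = 0.3312 x 0.009500 = 0.003146 mol, converting that many moles of C6H5COOH to C6H5COO-.
Remaining n(C6H5COOH) = 0.001370 mol; n(C6H5COO-) = 0.003146 mol.
By Henderson-Hasselbalch, pH = pKa + log([A^-]/[HA]) = 4.20 + log(0.003146/0.001370) = 4.20 + (+0.36) = 4.56.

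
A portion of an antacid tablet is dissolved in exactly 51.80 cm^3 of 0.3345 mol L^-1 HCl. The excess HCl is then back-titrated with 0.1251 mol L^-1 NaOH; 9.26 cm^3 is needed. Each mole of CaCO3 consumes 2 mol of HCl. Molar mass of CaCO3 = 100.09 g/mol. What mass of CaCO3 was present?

Total n(HCl) added = 0.3345 x 0.05180 = 0.01733 mol.
n(NaOH) used = 0.1251 x 0.009260 = 0.001158 mol, which equals the excess n(HCl).
So n(HCl) consumed by the sample = 0.01733 - 0.001158 = 0.01617 mol.
n(CaCO3) = 0.01617 / 2 = 0.008084 mol.
mass = 0.008084 mol x 100.09 g/mol = 0.809 g.

0.809 g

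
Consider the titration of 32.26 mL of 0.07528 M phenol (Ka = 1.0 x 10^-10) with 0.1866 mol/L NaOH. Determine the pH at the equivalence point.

n(C6H5OH) = 0.07528 x 0.03226 = 0.002429 mol; V(NaOH) at equivalence = 0.002429/0.1866 = 0.01301 L.
At equivalence all the acid is converted to C6H5O-; total volume = 0.03226 + 0.01301 = 0.04527 L, so [C6H5O-] = 0.002429/0.04527 = 0.05364 M.
Kb = Kw/Ka = 1.0e-14 / 1.0 x 10^-10 = 0.000100.
[OH^-] = sqrt(Kb x [C6H5O-]) = sqrt(0.000100 x 0.05364) = 0.00232 M.
pOH = 2.64, so pH = 14.00 - 2.64 = 11.36.

11.36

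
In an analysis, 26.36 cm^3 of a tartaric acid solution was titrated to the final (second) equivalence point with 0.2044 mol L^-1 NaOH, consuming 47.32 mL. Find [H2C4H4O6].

0.183 M

n(NaOH) = 0.2044 x 0.04732 = 0.009672 mol.
At the final (second) equivalence point, 2 mol OH^- react per mol H2C4H4O6, so n(H2C4H4O6) = 0.009672 / 2 = 0.004836 mol.
[H2C4H4O6] = 0.004836 / 0.02636 L = 0.183 M.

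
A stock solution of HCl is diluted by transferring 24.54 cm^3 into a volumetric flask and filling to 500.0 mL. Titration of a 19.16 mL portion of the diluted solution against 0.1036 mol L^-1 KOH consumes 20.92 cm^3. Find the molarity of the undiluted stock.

2.30 M

n(KOH) = 0.1036 x 0.02092 = 0.002167 mol.
n(HCl) in the aliquot = 0.002167 mol.
[diluted HCl] = 0.002167 / 0.01916 = 0.1131 M.
Dilution factor = 500.0/24.54 = 20.37, so [stock] = 0.1131 x 20.37 = 2.30 M.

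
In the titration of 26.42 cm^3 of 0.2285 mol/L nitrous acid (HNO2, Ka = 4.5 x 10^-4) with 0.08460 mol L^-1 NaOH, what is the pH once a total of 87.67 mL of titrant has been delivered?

12.08

n(acid) = 0.2285 x 0.02642 = 0.006037 mol; n(NaOH) added = 0.08460 x 0.08767 = 0.007417 mol.
Base is in excess by 0.007417 - 0.006037 = 0.001380 mol in a total volume of 0.1141 L.
[OH^-] = 0.001380/0.1141 = 0.01209 M, so pOH = 1.92 and pH = 14.00 - 1.92 = 12.08.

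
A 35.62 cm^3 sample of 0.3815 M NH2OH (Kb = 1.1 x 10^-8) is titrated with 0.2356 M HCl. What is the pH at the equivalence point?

n(NH2OH) = 0.3815 x 0.03562 = 0.01359 mol; V(HCl) at equivalence = 0.01359/0.2356 = 0.05768 L.
At equivalence the base is fully converted to NH3OH+; total volume = 0.09330 L, so [NH3OH+] = 0.01359/0.09330 = 0.1457 M.
Ka(NH3OH+) = Kw/Kb = 1.0e-14 / 1.1 x 10^-8 = 9.09e-7.
[H^+] = sqrt(Ka x [NH3OH+]) = sqrt(9.09e-7 x 0.1457) = 0.000364 M.
pH = -log(0.000364) = 3.44.

3.44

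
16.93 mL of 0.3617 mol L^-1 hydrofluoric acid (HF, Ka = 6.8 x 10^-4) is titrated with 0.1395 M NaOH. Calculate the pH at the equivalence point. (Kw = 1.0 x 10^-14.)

8.09

n(HF) = 0.3617 x 0.01693 = 0.006124 mol; V(NaOH) at equivalence = 0.006124/0.1395 = 0.04390 L.
At equivalence all the acid is converted to F-; total volume = 0.01693 + 0.04390 = 0.06083 L, so [F-] = 0.006124/0.06083 = 0.1007 M.
Kb = Kw/Ka = 1.0e-14 / 6.8 x 10^-4 = 1.47e-11.
[OH^-] = sqrt(Kb x [F-]) = sqrt(1.47e-11 x 0.1007) = 1.22e-6 M.
pOH = 5.91, so pH = 14.00 - 5.91 = 8.09.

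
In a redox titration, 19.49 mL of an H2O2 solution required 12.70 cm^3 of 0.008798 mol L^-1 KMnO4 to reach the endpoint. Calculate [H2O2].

0.0143 M

n(KMnO4) = 0.008798 x 0.01270 = 0.0001117 mol.
From the balanced equation, 2 mol KMnO4 reacts with 5 mol H2O2, so n(H2O2) = 0.0001117 x 5/2 = 0.0002793 mol.
[H2O2] = 0.0002793 / 0.01949 L = 0.0143 M.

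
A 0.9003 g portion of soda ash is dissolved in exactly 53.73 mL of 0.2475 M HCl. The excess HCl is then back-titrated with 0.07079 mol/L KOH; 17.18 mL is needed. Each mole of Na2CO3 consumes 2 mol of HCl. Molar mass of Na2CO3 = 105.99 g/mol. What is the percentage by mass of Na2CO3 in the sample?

71.1%

Total n(HCl) added = 0.2475 x 0.05373 = 0.01330 mol.
n(KOH) used = 0.07079 x 0.01718 = 0.001216 mol, which equals the excess n(HCl).
So n(HCl) consumed by the sample = 0.01330 - 0.001216 = 0.01208 mol.
n(Na2CO3) = 0.01208 / 2 = 0.006041 mol.
mass Na2CO3 = 0.006041 x 105.99 = 0.6403 g, so %Na2CO3 = 0.6403/0.9003 x 100 = 71.1%.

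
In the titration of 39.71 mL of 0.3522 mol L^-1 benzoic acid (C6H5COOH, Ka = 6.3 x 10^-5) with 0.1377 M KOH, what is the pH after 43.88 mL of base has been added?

4.08

Initial n(C6H5COOH) = 0.3522 x 0.03971 = 0.01399 mol.
n(KOH) added = 0.1377 x 0.04388 = 0.006042 mol, converting that many moles of C6H5COOH to C6H5COO-.
Remaining n(C6H5COOH) = 0.007944 mol; n(C6H5COO-) = 0.006042 mol.
By Henderson-Hasselbalch, pH = pKa + log([A^-]/[HA]) = 4.20 + log(0.006042/0.007944) = 4.20 + (-0.12) = 4.08.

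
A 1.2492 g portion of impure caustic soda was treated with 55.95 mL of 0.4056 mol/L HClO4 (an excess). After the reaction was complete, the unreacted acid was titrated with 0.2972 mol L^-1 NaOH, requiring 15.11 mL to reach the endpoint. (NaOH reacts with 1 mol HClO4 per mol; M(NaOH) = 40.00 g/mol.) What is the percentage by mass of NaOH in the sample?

Total n(HClO4) added = 0.4056 x 0.05595 = 0.02269 mol.
n(NaOH) used = 0.2972 x 0.01511 = 0.004491 mol, which equals the excess n(HClO4).
So n(HClO4) consumed by the sample = 0.02269 - 0.004491 = 0.01820 mol.
n(NaOH) = 0.01820 / 1 = 0.01820 mol.
mass NaOH = 0.01820 x 40.00 = 0.7281 g, so %NaOH = 0.7281/1.2492 x 100 = 58.3%.

58.3%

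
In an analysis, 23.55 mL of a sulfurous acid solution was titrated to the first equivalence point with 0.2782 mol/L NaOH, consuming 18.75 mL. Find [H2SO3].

n(NaOH) = 0.2782 x 0.01875 = 0.005216 mol.
At the first equivalence point, 1 mol OH^- react per mol H2SO3, so n(H2SO3) = 0.005216 / 1 = 0.005216 mol.
[H2SO3] = 0.005216 / 0.02355 L = 0.221 M.

0.221 M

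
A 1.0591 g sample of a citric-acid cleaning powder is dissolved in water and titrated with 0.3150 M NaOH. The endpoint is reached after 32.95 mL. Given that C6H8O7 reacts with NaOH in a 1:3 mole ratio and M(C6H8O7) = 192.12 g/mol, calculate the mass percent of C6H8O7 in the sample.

62.8%

n(NaOH) = 0.3150 x 0.03295 = 0.01038 mol.
n(C6H8O7) = 0.01038 / 3 = 0.003460 mol.
mass of C6H8O7 = 0.003460 x 192.12 = 0.6647 g.
% purity = 0.6647 / 1.0591 x 100 = 62.8%.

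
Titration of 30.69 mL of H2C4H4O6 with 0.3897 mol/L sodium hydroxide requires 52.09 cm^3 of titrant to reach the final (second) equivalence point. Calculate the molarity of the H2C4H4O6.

0.331 M

n(NaOH) = 0.3897 x 0.05209 = 0.02030 mol.
At the final (second) equivalence point, 2 mol OH^- react per mol H2C4H4O6, so n(H2C4H4O6) = 0.02030 / 2 = 0.01015 mol.
[H2C4H4O6] = 0.01015 / 0.03069 L = 0.331 M.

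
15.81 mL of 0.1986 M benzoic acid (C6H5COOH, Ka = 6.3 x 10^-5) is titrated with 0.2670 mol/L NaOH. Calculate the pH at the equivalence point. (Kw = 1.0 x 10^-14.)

n(C6H5COOH) = 0.1986 x 0.01581 = 0.003140 mol; V(NaOH) at equivalence = 0.003140/0.2670 = 0.01176 L.
At equivalence all the acid is converted to C6H5COO-; total volume = 0.01581 + 0.01176 = 0.02757 L, so [C6H5COO-] = 0.003140/0.02757 = 0.1139 M.
Kb = Kw/Ka = 1.0e-14 / 6.3 x 10^-5 = 1.59e-10.
[OH^-] = sqrt(Kb x [C6H5COO-]) = sqrt(1.59e-10 x 0.1139) = 4.25e-6 M.
pOH = 5.37, so pH = 14.00 - 5.37 = 8.63.

8.63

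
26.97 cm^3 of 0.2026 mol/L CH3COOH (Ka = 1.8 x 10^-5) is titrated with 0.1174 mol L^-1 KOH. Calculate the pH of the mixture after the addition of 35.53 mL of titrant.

5.25

Initial n(CH3COOH) = 0.2026 x 0.02697 = 0.005464 mol.
n(KOH) added = 0.1174 x 0.03553 = 0.004171 mol, converting that many moles of CH3COOH to CH3COO-.
Remaining n(CH3COOH) = 0.001293 mol; n(CH3COO-) = 0.004171 mol.
By Henderson-Hasselbalch, pH = pKa + log([A^-]/[HA]) = 4.74 + log(0.004171/0.001293) = 4.74 + (+0.51) = 5.25.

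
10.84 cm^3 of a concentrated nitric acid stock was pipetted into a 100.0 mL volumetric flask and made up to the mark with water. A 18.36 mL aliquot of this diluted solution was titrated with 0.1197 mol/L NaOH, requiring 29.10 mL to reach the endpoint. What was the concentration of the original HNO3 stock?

n(NaOH) = 0.1197 x 0.02910 = 0.003483 mol.
n(HNO3) in the aliquot = 0.003483 mol.
[diluted HNO3] = 0.003483 / 0.01836 = 0.1897 M.
Dilution factor = 100.0/10.84 = 9.225, so [stock] = 0.1897 x 9.225 = 1.75 M.

1.75 M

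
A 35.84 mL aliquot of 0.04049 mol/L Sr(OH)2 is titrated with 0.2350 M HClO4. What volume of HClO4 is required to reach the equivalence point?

12.4 mL

n(Sr(OH)2) = 0.04049 mol/L x 0.03584 L = 0.001451 mol.
The neutralisation is 1 Sr(OH)2 : 2 HClO4, so n(HClO4) = 0.001451 x 2/1 = 0.002902 mol.
V(HClO4) = 0.002902 / 0.2350 = 0.01235 L = 12.4 mL.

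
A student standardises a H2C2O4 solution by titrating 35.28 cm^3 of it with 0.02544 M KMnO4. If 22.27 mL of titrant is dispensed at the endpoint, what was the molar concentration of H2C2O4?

0.0401 M

n(KMnO4) = 0.02544 x 0.02227 = 0.0005665 mol.
From the balanced equation, 2 mol KMnO4 reacts with 5 mol H2C2O4, so n(H2C2O4) = 0.0005665 x 5/2 = 0.001416 mol.
[H2C2O4] = 0.001416 / 0.03528 L = 0.0401 M.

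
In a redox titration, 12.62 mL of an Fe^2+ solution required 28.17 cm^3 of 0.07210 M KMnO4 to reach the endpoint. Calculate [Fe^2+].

n(KMnO4) = 0.07210 x 0.02817 = 0.002031 mol.
From the balanced equation, 1 mol KMnO4 reacts with 5 mol Fe^2+, so n(Fe^2+) = 0.002031 x 5/1 = 0.01016 mol.
[Fe^2+] = 0.01016 / 0.01262 L = 0.805 M.

0.805 M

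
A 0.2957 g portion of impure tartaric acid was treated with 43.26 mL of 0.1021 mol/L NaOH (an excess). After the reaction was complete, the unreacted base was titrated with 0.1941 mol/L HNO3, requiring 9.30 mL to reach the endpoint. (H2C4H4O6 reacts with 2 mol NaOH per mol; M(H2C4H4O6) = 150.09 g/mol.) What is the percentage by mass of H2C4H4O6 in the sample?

Total n(NaOH) added = 0.1021 x 0.04326 = 0.004417 mol.
n(HNO3) used = 0.1941 x 0.009300 = 0.001805 mol, which equals the excess n(NaOH).
So n(NaOH) consumed by the sample = 0.004417 - 0.001805 = 0.002612 mol.
n(H2C4H4O6) = 0.002612 / 2 = 0.001306 mol.
mass H2C4H4O6 = 0.001306 x 150.09 = 0.1960 g, so %H2C4H4O6 = 0.1960/0.2957 x 100 = 66.3%.

66.3%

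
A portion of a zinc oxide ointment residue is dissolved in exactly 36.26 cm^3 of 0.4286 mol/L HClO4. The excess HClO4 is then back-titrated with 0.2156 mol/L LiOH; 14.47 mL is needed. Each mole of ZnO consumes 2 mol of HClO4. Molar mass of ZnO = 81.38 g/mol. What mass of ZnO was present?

0.505 g

Total n(HClO4) added = 0.4286 x 0.03626 = 0.01554 mol.
n(LiOH) used = 0.2156 x 0.01447 = 0.003120 mol, which equals the excess n(HClO4).
So n(HClO4) consumed by the sample = 0.01554 - 0.003120 = 0.01242 mol.
n(ZnO) = 0.01242 / 2 = 0.006211 mol.
mass = 0.006211 mol x 81.38 g/mol = 0.505 g.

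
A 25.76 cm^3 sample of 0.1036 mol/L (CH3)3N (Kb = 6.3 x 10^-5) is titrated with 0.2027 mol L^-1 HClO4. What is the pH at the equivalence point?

n((CH3)3N) = 0.1036 x 0.02576 = 0.002669 mol; V(HClO4) at equivalence = 0.002669/0.2027 = 0.01317 L.
At equivalence the base is fully converted to (CH3)3NH+; total volume = 0.03893 L, so [(CH3)3NH+] = 0.002669/0.03893 = 0.06856 M.
Ka((CH3)3NH+) = Kw/Kb = 1.0e-14 / 6.3 x 10^-5 = 1.59e-10.
[H^+] = sqrt(Ka x [(CH3)3NH+]) = sqrt(1.59e-10 x 0.06856) = 3.30e-6 M.
pH = -log(3.30e-6) = 5.48.

5.48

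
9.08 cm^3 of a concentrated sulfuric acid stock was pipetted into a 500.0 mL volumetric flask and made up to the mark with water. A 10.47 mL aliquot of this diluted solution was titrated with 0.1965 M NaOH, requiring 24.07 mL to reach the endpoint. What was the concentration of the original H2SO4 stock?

n(NaOH) = 0.1965 x 0.02407 = 0.004730 mol.
n(H2SO4) in the aliquot = 0.004730 x 1/2 = 0.002365 mol.
[diluted H2SO4] = 0.002365 / 0.01047 = 0.2259 M.
Dilution factor = 500.0/9.080 = 55.07, so [stock] = 0.2259 x 55.07 = 12.4 M.

12.4 M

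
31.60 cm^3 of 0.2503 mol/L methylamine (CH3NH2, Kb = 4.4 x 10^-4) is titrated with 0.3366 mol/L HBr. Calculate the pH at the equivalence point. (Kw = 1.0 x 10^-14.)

5.74

n(CH3NH2) = 0.2503 x 0.03160 = 0.007909 mol; V(HBr) at equivalence = 0.007909/0.3366 = 0.02350 L.
At equivalence the base is fully converted to CH3NH3+; total volume = 0.05510 L, so [CH3NH3+] = 0.007909/0.05510 = 0.1436 M.
Ka(CH3NH3+) = Kw/Kb = 1.0e-14 / 4.4 x 10^-4 = 2.27e-11.
[H^+] = sqrt(Ka x [CH3NH3+]) = sqrt(2.27e-11 x 0.1436) = 1.81e-6 M.
pH = -log(1.81e-6) = 5.74.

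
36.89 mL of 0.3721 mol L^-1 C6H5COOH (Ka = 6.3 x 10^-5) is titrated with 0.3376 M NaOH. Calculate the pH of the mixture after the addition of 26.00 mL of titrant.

4.45

Initial n(C6H5COOH) = 0.3721 x 0.03689 = 0.01373 mol.
n(NaOH) added = 0.3376 x 0.02600 = 0.008778 mol, converting that many moles of C6H5COOH to C6H5COO-.
Remaining n(C6H5COOH) = 0.004949 mol; n(C6H5COO-) = 0.008778 mol.
By Henderson-Hasselbalch, pH = pKa + log([A^-]/[HA]) = 4.20 + log(0.008778/0.004949) = 4.20 + (+0.25) = 4.45.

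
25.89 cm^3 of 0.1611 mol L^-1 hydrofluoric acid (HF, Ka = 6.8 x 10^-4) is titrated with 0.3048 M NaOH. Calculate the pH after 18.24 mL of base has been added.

n(acid) = 0.1611 x 0.02589 = 0.004171 mol; n(NaOH) added = 0.3048 x 0.01824 = 0.005560 mol.
Base is in excess by 0.005560 - 0.004171 = 0.001389 mol in a total volume of 0.04413 L.
[OH^-] = 0.001389/0.04413 = 0.03147 M, so pOH = 1.50 and pH = 14.00 - 1.50 = 12.50.

12.50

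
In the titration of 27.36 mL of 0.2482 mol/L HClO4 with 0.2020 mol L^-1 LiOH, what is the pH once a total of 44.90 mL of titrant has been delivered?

12.50

n(acid) = 0.2482 x 0.02736 = 0.006791 mol; n(LiOH) added = 0.2020 x 0.04490 = 0.009070 mol.
Base is in excess by 0.009070 - 0.006791 = 0.002279 mol in a total volume of 0.07226 L.
[OH^-] = 0.002279/0.07226 = 0.03154 M, so pOH = 1.50 and pH = 14.00 - 1.50 = 12.50.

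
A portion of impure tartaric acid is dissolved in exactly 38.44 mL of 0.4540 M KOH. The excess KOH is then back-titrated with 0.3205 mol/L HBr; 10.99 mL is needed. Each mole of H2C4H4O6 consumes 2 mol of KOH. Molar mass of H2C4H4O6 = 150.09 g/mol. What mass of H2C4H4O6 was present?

1.05 g

Total n(KOH) added = 0.4540 x 0.03844 = 0.01745 mol.
n(HBr) used = 0.3205 x 0.01099 = 0.003522 mol, which equals the excess n(KOH).
So n(KOH) consumed by the sample = 0.01745 - 0.003522 = 0.01393 mol.
n(H2C4H4O6) = 0.01393 / 2 = 0.006965 mol.
mass = 0.006965 mol x 150.09 g/mol = 1.05 g.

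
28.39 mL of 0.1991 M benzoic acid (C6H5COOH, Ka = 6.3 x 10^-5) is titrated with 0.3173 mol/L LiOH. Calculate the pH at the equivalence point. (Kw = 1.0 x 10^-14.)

n(C6H5COOH) = 0.1991 x 0.02839 = 0.005652 mol; V(LiOH) at equivalence = 0.005652/0.3173 = 0.01781 L.
At equivalence all the acid is converted to C6H5COO-; total volume = 0.02839 + 0.01781 = 0.04620 L, so [C6H5COO-] = 0.005652/0.04620 = 0.1223 M.
Kb = Kw/Ka = 1.0e-14 / 6.3 x 10^-5 = 1.59e-10.
[OH^-] = sqrt(Kb x [C6H5COO-]) = sqrt(1.59e-10 x 0.1223) = 4.41e-6 M.
pOH = 5.36, so pH = 14.00 - 5.36 = 8.64.

8.64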